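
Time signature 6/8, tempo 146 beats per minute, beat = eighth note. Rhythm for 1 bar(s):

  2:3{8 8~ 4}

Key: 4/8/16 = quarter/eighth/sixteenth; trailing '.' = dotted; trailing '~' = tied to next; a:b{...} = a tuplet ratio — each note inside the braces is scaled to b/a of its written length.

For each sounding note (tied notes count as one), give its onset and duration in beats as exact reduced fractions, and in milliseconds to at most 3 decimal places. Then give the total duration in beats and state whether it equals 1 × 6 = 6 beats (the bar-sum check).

1) 0.0ms=0b +616.438ms=3/2b
2) 616.438ms=3/2b +1849.315ms=9/2b
Σ=6b of 6 (146bpm 6/8) — PASS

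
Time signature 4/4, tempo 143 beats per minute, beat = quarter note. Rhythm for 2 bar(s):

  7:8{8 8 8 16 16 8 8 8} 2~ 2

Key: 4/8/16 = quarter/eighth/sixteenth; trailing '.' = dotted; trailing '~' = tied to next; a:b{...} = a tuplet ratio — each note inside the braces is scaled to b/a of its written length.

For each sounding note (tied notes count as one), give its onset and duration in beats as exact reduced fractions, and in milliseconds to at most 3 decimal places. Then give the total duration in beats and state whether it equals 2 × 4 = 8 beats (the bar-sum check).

1) 0.0ms=0b +239.76ms=4/7b
2) 239.76ms=4/7b +239.76ms=4/7b
3) 479.52ms=8/7b +239.76ms=4/7b
4) 719.281ms=12/7b +119.88ms=2/7b
5) 839.161ms=2b +119.88ms=2/7b
6) 959.041ms=16/7b +239.76ms=4/7b
7) 1198.801ms=20/7b +239.76ms=4/7b
8) 1438.561ms=24/7b +239.76ms=4/7b
9) 1678.322ms=4b +1678.322ms=4b
Σ=8b of 8 (143bpm 4/4) — PASS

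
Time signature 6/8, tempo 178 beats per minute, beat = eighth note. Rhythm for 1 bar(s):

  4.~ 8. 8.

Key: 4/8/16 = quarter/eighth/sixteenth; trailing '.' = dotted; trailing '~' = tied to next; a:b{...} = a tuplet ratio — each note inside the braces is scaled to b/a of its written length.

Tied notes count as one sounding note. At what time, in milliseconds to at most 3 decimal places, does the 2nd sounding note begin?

1. 0.0ms @ 0 + 1516.854ms (9/2)
2. 1516.854ms @ 9/2 + 505.618ms (3/2)

note 2 onset = 9/2b = 1516.854ms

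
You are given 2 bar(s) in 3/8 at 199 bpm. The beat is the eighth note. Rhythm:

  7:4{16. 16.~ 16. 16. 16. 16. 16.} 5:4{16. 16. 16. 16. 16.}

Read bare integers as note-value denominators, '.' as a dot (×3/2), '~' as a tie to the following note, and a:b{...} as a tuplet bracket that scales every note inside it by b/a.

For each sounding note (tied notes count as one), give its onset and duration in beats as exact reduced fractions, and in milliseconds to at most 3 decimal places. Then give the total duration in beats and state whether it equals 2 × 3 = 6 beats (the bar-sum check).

1) 0.0ms=0b +129.218ms=3/7b
2) 129.218ms=3/7b +258.435ms=6/7b
3) 387.653ms=9/7b +129.218ms=3/7b
4) 516.87ms=12/7b +129.218ms=3/7b
5) 646.088ms=15/7b +129.218ms=3/7b
6) 775.305ms=18/7b +129.218ms=3/7b
7) 904.523ms=3b +180.905ms=3/5b
8) 1085.427ms=18/5b +180.905ms=3/5b
9) 1266.332ms=21/5b +180.905ms=3/5b
10) 1447.236ms=24/5b +180.905ms=3/5b
11) 1628.141ms=27/5b +180.905ms=3/5b
Σ=6b of 6 (199bpm 3/8) — PASS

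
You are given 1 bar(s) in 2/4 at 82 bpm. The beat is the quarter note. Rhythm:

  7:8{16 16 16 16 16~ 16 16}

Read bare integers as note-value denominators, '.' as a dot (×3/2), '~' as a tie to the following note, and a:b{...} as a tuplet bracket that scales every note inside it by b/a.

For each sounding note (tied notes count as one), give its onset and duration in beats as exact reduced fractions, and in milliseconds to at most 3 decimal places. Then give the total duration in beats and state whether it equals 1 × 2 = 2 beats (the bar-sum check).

1) 0.0ms=0b +209.059ms=2/7b
2) 209.059ms=2/7b +209.059ms=2/7b
3) 418.118ms=4/7b +209.059ms=2/7b
4) 627.178ms=6/7b +209.059ms=2/7b
5) 836.237ms=8/7b +418.118ms=4/7b
6) 1254.355ms=12/7b +209.059ms=2/7b
Σ=2b of 2 (82bpm 2/4) — PASS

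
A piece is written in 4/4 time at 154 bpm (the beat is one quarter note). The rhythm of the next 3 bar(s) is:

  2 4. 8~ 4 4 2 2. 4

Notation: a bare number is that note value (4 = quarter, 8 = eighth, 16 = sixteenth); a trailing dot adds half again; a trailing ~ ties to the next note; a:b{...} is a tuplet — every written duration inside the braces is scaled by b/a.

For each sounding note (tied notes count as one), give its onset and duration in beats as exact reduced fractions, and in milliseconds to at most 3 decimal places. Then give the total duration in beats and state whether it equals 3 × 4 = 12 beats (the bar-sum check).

1) 0.0ms=0b +779.221ms=2b
2) 779.221ms=2b +584.416ms=3/2b
3) 1363.636ms=7/2b +584.416ms=3/2b
4) 1948.052ms=5b +389.61ms=1b
5) 2337.662ms=6b +779.221ms=2b
6) 3116.883ms=8b +1168.831ms=3b
7) 4285.714ms=11b +389.61ms=1b
Σ=12b of 12 (154bpm 4/4) — PASS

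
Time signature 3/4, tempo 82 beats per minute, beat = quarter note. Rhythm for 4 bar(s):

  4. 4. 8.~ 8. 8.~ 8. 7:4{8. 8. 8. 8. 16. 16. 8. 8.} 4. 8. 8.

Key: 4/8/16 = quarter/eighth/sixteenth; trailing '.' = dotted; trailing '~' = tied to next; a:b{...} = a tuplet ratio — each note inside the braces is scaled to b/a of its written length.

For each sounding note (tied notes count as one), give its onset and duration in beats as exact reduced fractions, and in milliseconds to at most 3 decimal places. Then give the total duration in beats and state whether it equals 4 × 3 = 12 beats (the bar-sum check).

1) 0.0ms=0b +1097.561ms=3/2b
2) 1097.561ms=3/2b +1097.561ms=3/2b
3) 2195.122ms=3b +1097.561ms=3/2b
4) 3292.683ms=9/2b +1097.561ms=3/2b
5) 4390.244ms=6b +313.589ms=3/7b
6) 4703.833ms=45/7b +313.589ms=3/7b
7) 5017.422ms=48/7b +313.589ms=3/7b
8) 5331.01ms=51/7b +313.589ms=3/7b
9) 5644.599ms=54/7b +156.794ms=3/14b
10) 5801.394ms=111/14b +156.794ms=3/14b
11) 5958.188ms=57/7b +313.589ms=3/7b
12) 6271.777ms=60/7b +313.589ms=3/7b
13) 6585.366ms=9b +1097.561ms=3/2b
14) 7682.927ms=21/2b +548.78ms=3/4b
15) 8231.707ms=45/4b +548.78ms=3/4b
Σ=12b of 12 (82bpm 3/4) — PASS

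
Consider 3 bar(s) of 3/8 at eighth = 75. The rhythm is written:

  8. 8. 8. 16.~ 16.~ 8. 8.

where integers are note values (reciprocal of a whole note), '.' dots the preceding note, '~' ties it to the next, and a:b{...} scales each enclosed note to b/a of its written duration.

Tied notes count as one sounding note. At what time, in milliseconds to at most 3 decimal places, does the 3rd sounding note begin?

note 3 onset = 3b = 2400.0ms

1. 0.0ms @ 0 + 1200.0ms (3/2)
2. 1200.0ms @ 3/2 + 1200.0ms (3/2)
3. 2400.0ms @ 3 + 1200.0ms (3/2)
4. 3600.0ms @ 9/2 + 2400.0ms (3)
5. 6000.0ms @ 15/2 + 1200.0ms (3/2)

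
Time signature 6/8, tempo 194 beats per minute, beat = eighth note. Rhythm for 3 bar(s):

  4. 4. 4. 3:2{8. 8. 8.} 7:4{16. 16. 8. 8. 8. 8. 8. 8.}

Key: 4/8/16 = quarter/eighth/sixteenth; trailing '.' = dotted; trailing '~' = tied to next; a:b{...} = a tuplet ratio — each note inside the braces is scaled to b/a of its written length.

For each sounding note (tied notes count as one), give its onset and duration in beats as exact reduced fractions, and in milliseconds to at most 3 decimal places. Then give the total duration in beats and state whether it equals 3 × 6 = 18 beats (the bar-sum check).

1) 0.0ms=0b +927.835ms=3b
2) 927.835ms=3b +927.835ms=3b
3) 1855.67ms=6b +927.835ms=3b
4) 2783.505ms=9b +309.278ms=1b
5) 3092.784ms=10b +309.278ms=1b
6) 3402.062ms=11b +309.278ms=1b
7) 3711.34ms=12b +132.548ms=3/7b
8) 3843.888ms=87/7b +132.548ms=3/7b
9) 3976.436ms=90/7b +265.096ms=6/7b
10) 4241.532ms=96/7b +265.096ms=6/7b
11) 4506.627ms=102/7b +265.096ms=6/7b
12) 4771.723ms=108/7b +265.096ms=6/7b
13) 5036.819ms=114/7b +265.096ms=6/7b
14) 5301.915ms=120/7b +265.096ms=6/7b
Σ=18b of 18 (194bpm 6/8) — PASS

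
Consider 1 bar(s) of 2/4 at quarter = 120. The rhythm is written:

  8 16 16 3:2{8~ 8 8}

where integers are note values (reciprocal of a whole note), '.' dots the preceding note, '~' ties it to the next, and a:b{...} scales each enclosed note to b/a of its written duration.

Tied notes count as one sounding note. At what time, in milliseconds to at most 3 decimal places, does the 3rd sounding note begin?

note 3 onset = 3/4b = 375.0ms

1. 0.0ms @ 0 + 250.0ms (1/2)
2. 250.0ms @ 1/2 + 125.0ms (1/4)
3. 375.0ms @ 3/4 + 125.0ms (1/4)
4. 500.0ms @ 1 + 333.333ms (2/3)
5. 833.333ms @ 5/3 + 166.667ms (1/3)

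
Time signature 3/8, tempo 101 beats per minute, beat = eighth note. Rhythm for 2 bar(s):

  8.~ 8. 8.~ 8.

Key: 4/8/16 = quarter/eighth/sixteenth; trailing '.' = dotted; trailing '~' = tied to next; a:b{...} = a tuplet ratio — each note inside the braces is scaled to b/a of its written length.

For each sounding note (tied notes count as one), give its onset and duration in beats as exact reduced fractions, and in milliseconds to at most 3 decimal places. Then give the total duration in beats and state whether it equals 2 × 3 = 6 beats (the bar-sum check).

1) 0.0ms=0b +1782.178ms=3b
2) 1782.178ms=3b +1782.178ms=3b
Σ=6b of 6 (101bpm 3/8) — PASS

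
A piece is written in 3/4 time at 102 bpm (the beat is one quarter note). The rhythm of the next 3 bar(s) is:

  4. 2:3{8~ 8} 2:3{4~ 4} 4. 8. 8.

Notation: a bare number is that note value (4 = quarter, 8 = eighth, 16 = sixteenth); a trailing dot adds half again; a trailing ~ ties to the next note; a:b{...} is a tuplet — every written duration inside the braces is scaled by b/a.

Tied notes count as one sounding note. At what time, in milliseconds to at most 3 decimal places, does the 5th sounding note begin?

note 5 onset = 15/2b = 4411.765ms

1. 0.0ms @ 0 + 882.353ms (3/2)
2. 882.353ms @ 3/2 + 882.353ms (3/2)
3. 1764.706ms @ 3 + 1764.706ms (3)
4. 3529.412ms @ 6 + 882.353ms (3/2)
5. 4411.765ms @ 15/2 + 441.176ms (3/4)
6. 4852.941ms @ 33/4 + 441.176ms (3/4)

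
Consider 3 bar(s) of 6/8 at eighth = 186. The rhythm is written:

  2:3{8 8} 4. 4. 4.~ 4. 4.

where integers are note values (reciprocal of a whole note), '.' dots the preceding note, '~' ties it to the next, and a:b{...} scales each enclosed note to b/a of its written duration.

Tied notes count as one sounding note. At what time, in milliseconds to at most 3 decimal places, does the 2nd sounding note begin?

1. 0.0ms @ 0 + 483.871ms (3/2)
2. 483.871ms @ 3/2 + 483.871ms (3/2)
3. 967.742ms @ 3 + 967.742ms (3)
4. 1935.484ms @ 6 + 967.742ms (3)
5. 2903.226ms @ 9 + 1935.484ms (6)
6. 4838.71ms @ 15 + 967.742ms (3)

note 2 onset = 3/2b = 483.871ms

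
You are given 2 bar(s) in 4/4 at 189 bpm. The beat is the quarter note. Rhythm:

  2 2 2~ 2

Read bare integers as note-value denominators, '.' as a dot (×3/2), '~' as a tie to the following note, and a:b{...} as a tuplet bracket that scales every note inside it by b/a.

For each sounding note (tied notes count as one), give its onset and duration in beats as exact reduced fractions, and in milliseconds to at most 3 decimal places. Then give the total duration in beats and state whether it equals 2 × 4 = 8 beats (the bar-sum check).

1) 0.0ms=0b +634.921ms=2b
2) 634.921ms=2b +634.921ms=2b
3) 1269.841ms=4b +1269.841ms=4b
Σ=8b of 8 (189bpm 4/4) — PASS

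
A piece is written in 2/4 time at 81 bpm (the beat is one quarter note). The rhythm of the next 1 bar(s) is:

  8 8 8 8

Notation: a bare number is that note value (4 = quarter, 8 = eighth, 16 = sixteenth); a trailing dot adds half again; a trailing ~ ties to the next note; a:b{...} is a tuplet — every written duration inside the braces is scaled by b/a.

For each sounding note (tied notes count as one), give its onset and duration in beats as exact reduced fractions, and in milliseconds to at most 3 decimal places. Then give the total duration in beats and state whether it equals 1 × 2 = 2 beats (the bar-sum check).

1) 0.0ms=0b +370.37ms=1/2b
2) 370.37ms=1/2b +370.37ms=1/2b
3) 740.741ms=1b +370.37ms=1/2b
4) 1111.111ms=3/2b +370.37ms=1/2b
Σ=2b of 2 (81bpm 2/4) — PASS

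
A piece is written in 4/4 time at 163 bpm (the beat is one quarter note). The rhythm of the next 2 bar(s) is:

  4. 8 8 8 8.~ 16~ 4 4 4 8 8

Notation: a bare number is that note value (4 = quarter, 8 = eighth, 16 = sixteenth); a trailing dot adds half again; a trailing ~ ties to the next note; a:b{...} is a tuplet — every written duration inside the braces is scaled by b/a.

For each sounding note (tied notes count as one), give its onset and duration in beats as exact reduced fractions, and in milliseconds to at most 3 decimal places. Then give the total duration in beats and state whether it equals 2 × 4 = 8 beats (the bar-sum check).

1) 0.0ms=0b +552.147ms=3/2b
2) 552.147ms=3/2b +184.049ms=1/2b
3) 736.196ms=2b +184.049ms=1/2b
4) 920.245ms=5/2b +184.049ms=1/2b
5) 1104.294ms=3b +736.196ms=2b
6) 1840.491ms=5b +368.098ms=1b
7) 2208.589ms=6b +368.098ms=1b
8) 2576.687ms=7b +184.049ms=1/2b
9) 2760.736ms=15/2b +184.049ms=1/2b
Σ=8b of 8 (163bpm 4/4) — PASS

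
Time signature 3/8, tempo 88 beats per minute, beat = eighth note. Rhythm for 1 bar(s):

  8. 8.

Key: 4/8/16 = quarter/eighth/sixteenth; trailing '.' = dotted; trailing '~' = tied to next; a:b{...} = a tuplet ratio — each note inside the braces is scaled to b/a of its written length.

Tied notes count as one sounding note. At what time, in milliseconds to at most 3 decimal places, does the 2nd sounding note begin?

note 2 onset = 3/2b = 1022.727ms

1. 0.0ms @ 0 + 1022.727ms (3/2)
2. 1022.727ms @ 3/2 + 1022.727ms (3/2)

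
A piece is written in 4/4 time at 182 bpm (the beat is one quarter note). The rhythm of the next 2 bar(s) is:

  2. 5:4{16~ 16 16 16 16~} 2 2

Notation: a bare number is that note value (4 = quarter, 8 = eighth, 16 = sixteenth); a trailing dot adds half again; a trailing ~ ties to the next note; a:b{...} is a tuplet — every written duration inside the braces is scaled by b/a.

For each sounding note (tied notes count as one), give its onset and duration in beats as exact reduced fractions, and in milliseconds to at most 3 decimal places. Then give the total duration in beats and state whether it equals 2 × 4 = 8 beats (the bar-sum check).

1) 0.0ms=0b +989.011ms=3b
2) 989.011ms=3b +131.868ms=2/5b
3) 1120.879ms=17/5b +65.934ms=1/5b
4) 1186.813ms=18/5b +65.934ms=1/5b
5) 1252.747ms=19/5b +725.275ms=11/5b
6) 1978.022ms=6b +659.341ms=2b
Σ=8b of 8 (182bpm 4/4) — PASS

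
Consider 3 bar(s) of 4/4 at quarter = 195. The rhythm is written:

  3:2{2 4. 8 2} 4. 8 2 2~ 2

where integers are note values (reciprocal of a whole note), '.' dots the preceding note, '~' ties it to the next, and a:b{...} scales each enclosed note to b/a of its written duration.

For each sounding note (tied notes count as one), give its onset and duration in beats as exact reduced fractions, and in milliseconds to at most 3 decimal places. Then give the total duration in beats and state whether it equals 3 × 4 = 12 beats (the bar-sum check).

1) 0.0ms=0b +410.256ms=4/3b
2) 410.256ms=4/3b +307.692ms=1b
3) 717.949ms=7/3b +102.564ms=1/3b
4) 820.513ms=8/3b +410.256ms=4/3b
5) 1230.769ms=4b +461.538ms=3/2b
6) 1692.308ms=11/2b +153.846ms=1/2b
7) 1846.154ms=6b +615.385ms=2b
8) 2461.538ms=8b +1230.769ms=4b
Σ=12b of 12 (195bpm 4/4) — PASS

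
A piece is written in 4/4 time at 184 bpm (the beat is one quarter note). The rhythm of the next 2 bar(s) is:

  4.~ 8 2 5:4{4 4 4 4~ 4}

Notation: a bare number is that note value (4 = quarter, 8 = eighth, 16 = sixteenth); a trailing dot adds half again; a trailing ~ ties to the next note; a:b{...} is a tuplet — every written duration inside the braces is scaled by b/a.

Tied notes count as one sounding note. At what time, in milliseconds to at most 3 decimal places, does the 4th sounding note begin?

1. 0.0ms @ 0 + 652.174ms (2)
2. 652.174ms @ 2 + 652.174ms (2)
3. 1304.348ms @ 4 + 260.87ms (4/5)
4. 1565.217ms @ 24/5 + 260.87ms (4/5)
5. 1826.087ms @ 28/5 + 260.87ms (4/5)
6. 2086.957ms @ 32/5 + 521.739ms (8/5)

note 4 onset = 24/5b = 1565.217ms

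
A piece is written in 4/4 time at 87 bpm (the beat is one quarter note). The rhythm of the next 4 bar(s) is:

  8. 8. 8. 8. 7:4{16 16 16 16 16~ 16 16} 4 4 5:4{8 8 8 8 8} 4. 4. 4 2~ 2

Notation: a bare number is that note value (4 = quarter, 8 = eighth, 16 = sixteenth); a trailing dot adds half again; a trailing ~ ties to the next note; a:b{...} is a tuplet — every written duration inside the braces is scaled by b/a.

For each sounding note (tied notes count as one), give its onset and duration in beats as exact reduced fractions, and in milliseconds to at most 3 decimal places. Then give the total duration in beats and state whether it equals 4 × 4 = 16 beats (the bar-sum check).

1) 0.0ms=0b +517.241ms=3/4b
2) 517.241ms=3/4b +517.241ms=3/4b
3) 1034.483ms=3/2b +517.241ms=3/4b
4) 1551.724ms=9/4b +517.241ms=3/4b
5) 2068.966ms=3b +98.522ms=1/7b
6) 2167.488ms=22/7b +98.522ms=1/7b
7) 2266.01ms=23/7b +98.522ms=1/7b
8) 2364.532ms=24/7b +98.522ms=1/7b
9) 2463.054ms=25/7b +197.044ms=2/7b
10) 2660.099ms=27/7b +98.522ms=1/7b
11) 2758.621ms=4b +689.655ms=1b
12) 3448.276ms=5b +689.655ms=1b
13) 4137.931ms=6b +275.862ms=2/5b
14) 4413.793ms=32/5b +275.862ms=2/5b
15) 4689.655ms=34/5b +275.862ms=2/5b
16) 4965.517ms=36/5b +275.862ms=2/5b
17) 5241.379ms=38/5b +275.862ms=2/5b
18) 5517.241ms=8b +1034.483ms=3/2b
19) 6551.724ms=19/2b +1034.483ms=3/2b
20) 7586.207ms=11b +689.655ms=1b
21) 8275.862ms=12b +2758.621ms=4b
Σ=16b of 16 (87bpm 4/4) — PASS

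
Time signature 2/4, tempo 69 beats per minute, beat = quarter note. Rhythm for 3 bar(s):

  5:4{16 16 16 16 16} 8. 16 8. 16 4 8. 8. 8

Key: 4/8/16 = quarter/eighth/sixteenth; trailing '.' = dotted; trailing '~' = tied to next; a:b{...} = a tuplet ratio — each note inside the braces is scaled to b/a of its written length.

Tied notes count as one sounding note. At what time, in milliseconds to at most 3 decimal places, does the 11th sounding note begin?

note 11 onset = 4b = 3478.261ms

1. 0.0ms @ 0 + 173.913ms (1/5)
2. 173.913ms @ 1/5 + 173.913ms (1/5)
3. 347.826ms @ 2/5 + 173.913ms (1/5)
4. 521.739ms @ 3/5 + 173.913ms (1/5)
5. 695.652ms @ 4/5 + 173.913ms (1/5)
6. 869.565ms @ 1 + 652.174ms (3/4)
7. 1521.739ms @ 7/4 + 217.391ms (1/4)
8. 1739.13ms @ 2 + 652.174ms (3/4)
9. 2391.304ms @ 11/4 + 217.391ms (1/4)
10. 2608.696ms @ 3 + 869.565ms (1)
11. 3478.261ms @ 4 + 652.174ms (3/4)
12. 4130.435ms @ 19/4 + 652.174ms (3/4)
13. 4782.609ms @ 11/2 + 434.783ms (1/2)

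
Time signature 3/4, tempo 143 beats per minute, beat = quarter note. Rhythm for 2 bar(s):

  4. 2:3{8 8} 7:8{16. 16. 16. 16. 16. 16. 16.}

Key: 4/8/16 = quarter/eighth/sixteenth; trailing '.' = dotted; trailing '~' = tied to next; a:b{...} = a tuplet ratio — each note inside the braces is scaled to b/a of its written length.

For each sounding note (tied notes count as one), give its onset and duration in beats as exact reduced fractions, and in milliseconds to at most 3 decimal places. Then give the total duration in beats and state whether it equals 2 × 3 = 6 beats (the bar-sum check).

1) 0.0ms=0b +629.371ms=3/2b
2) 629.371ms=3/2b +314.685ms=3/4b
3) 944.056ms=9/4b +314.685ms=3/4b
4) 1258.741ms=3b +179.82ms=3/7b
5) 1438.561ms=24/7b +179.82ms=3/7b
6) 1618.382ms=27/7b +179.82ms=3/7b
7) 1798.202ms=30/7b +179.82ms=3/7b
8) 1978.022ms=33/7b +179.82ms=3/7b
9) 2157.842ms=36/7b +179.82ms=3/7b
10) 2337.662ms=39/7b +179.82ms=3/7b
Σ=6b of 6 (143bpm 3/4) — PASS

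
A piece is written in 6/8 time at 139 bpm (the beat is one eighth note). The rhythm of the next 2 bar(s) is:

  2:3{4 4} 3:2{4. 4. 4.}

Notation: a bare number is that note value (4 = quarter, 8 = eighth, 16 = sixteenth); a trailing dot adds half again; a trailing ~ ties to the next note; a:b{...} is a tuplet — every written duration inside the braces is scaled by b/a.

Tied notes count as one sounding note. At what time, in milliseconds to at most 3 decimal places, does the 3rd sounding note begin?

note 3 onset = 6b = 2589.928ms

1. 0.0ms @ 0 + 1294.964ms (3)
2. 1294.964ms @ 3 + 1294.964ms (3)
3. 2589.928ms @ 6 + 863.309ms (2)
4. 3453.237ms @ 8 + 863.309ms (2)
5. 4316.547ms @ 10 + 863.309ms (2)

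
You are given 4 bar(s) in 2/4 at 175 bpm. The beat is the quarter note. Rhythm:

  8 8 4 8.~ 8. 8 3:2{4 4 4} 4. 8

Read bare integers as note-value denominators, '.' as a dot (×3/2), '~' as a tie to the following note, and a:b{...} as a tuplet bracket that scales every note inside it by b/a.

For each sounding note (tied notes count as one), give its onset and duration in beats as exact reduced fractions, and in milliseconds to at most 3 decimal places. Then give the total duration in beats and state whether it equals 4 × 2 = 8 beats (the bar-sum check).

1) 0.0ms=0b +171.429ms=1/2b
2) 171.429ms=1/2b +171.429ms=1/2b
3) 342.857ms=1b +342.857ms=1b
4) 685.714ms=2b +514.286ms=3/2b
5) 1200.0ms=7/2b +171.429ms=1/2b
6) 1371.429ms=4b +228.571ms=2/3b
7) 1600.0ms=14/3b +228.571ms=2/3b
8) 1828.571ms=16/3b +228.571ms=2/3b
9) 2057.143ms=6b +514.286ms=3/2b
10) 2571.429ms=15/2b +171.429ms=1/2b
Σ=8b of 8 (175bpm 2/4) — PASS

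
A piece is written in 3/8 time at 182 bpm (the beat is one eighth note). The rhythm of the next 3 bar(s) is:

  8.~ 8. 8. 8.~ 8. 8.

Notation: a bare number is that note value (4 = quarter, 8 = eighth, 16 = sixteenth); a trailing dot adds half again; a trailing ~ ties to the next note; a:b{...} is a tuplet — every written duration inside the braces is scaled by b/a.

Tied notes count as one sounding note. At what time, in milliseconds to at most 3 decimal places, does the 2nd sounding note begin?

1. 0.0ms @ 0 + 989.011ms (3)
2. 989.011ms @ 3 + 494.505ms (3/2)
3. 1483.516ms @ 9/2 + 989.011ms (3)
4. 2472.527ms @ 15/2 + 494.505ms (3/2)

note 2 onset = 3b = 989.011ms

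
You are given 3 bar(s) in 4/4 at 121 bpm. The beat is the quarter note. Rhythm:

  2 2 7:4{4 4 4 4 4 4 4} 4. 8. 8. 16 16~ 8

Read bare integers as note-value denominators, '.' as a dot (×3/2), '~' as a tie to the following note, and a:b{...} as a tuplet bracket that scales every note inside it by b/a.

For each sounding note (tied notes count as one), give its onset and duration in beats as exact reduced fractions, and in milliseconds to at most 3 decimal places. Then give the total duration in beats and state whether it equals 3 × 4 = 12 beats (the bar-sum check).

1) 0.0ms=0b +991.736ms=2b
2) 991.736ms=2b +991.736ms=2b
3) 1983.471ms=4b +283.353ms=4/7b
4) 2266.824ms=32/7b +283.353ms=4/7b
5) 2550.177ms=36/7b +283.353ms=4/7b
6) 2833.53ms=40/7b +283.353ms=4/7b
7) 3116.883ms=44/7b +283.353ms=4/7b
8) 3400.236ms=48/7b +283.353ms=4/7b
9) 3683.589ms=52/7b +283.353ms=4/7b
10) 3966.942ms=8b +743.802ms=3/2b
11) 4710.744ms=19/2b +371.901ms=3/4b
12) 5082.645ms=41/4b +371.901ms=3/4b
13) 5454.545ms=11b +123.967ms=1/4b
14) 5578.512ms=45/4b +371.901ms=3/4b
Σ=12b of 12 (121bpm 4/4) — PASS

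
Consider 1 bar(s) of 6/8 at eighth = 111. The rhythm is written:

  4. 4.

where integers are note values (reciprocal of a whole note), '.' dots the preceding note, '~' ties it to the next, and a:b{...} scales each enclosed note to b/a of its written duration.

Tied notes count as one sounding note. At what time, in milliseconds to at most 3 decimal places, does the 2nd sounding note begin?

note 2 onset = 3b = 1621.622ms

1. 0.0ms @ 0 + 1621.622ms (3)
2. 1621.622ms @ 3 + 1621.622ms (3)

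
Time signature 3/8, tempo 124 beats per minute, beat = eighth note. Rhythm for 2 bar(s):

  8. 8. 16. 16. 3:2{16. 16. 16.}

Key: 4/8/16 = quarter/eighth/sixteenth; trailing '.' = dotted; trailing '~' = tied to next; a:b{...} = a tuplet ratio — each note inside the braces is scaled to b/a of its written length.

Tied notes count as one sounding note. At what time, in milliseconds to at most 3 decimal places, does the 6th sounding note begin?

note 6 onset = 5b = 2419.355ms

1. 0.0ms @ 0 + 725.806ms (3/2)
2. 725.806ms @ 3/2 + 725.806ms (3/2)
3. 1451.613ms @ 3 + 362.903ms (3/4)
4. 1814.516ms @ 15/4 + 362.903ms (3/4)
5. 2177.419ms @ 9/2 + 241.935ms (1/2)
6. 2419.355ms @ 5 + 241.935ms (1/2)
7. 2661.29ms @ 11/2 + 241.935ms (1/2)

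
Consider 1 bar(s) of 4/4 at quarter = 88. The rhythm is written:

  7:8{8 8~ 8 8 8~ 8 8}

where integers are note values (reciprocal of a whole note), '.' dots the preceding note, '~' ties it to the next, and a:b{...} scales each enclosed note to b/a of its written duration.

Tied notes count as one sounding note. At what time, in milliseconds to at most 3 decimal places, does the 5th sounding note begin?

note 5 onset = 24/7b = 2337.662ms

1. 0.0ms @ 0 + 389.61ms (4/7)
2. 389.61ms @ 4/7 + 779.221ms (8/7)
3. 1168.831ms @ 12/7 + 389.61ms (4/7)
4. 1558.442ms @ 16/7 + 779.221ms (8/7)
5. 2337.662ms @ 24/7 + 389.61ms (4/7)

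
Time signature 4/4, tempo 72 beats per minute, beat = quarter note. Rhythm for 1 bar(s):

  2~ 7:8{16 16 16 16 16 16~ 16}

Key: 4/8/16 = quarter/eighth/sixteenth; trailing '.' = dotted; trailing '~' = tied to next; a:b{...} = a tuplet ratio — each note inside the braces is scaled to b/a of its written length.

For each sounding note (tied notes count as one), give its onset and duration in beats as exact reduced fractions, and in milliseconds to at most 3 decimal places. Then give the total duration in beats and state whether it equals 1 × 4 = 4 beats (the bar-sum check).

1) 0.0ms=0b +1904.762ms=16/7b
2) 1904.762ms=16/7b +238.095ms=2/7b
3) 2142.857ms=18/7b +238.095ms=2/7b
4) 2380.952ms=20/7b +238.095ms=2/7b
5) 2619.048ms=22/7b +238.095ms=2/7b
6) 2857.143ms=24/7b +476.19ms=4/7b
Σ=4b of 4 (72bpm 4/4) — PASS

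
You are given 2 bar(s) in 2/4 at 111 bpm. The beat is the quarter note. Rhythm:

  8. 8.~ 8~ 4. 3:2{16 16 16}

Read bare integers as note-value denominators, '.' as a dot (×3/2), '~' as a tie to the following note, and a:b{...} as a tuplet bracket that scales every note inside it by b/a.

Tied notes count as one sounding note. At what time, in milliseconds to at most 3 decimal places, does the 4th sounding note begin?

note 4 onset = 11/3b = 1981.982ms

1. 0.0ms @ 0 + 405.405ms (3/4)
2. 405.405ms @ 3/4 + 1486.486ms (11/4)
3. 1891.892ms @ 7/2 + 90.09ms (1/6)
4. 1981.982ms @ 11/3 + 90.09ms (1/6)
5. 2072.072ms @ 23/6 + 90.09ms (1/6)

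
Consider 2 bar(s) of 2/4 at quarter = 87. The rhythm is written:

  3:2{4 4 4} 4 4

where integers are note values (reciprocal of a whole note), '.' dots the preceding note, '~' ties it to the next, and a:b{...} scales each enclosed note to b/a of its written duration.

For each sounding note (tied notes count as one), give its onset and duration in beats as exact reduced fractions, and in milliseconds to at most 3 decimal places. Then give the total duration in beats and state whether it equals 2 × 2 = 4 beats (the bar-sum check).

1) 0.0ms=0b +459.77ms=2/3b
2) 459.77ms=2/3b +459.77ms=2/3b
3) 919.54ms=4/3b +459.77ms=2/3b
4) 1379.31ms=2b +689.655ms=1b
5) 2068.966ms=3b +689.655ms=1b
Σ=4b of 4 (87bpm 2/4) — PASS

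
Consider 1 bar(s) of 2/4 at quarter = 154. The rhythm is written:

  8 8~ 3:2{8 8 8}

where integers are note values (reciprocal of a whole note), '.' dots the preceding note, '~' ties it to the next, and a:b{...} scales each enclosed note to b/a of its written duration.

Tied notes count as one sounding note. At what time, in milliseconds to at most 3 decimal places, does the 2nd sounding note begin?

1. 0.0ms @ 0 + 194.805ms (1/2)
2. 194.805ms @ 1/2 + 324.675ms (5/6)
3. 519.481ms @ 4/3 + 129.87ms (1/3)
4. 649.351ms @ 5/3 + 129.87ms (1/3)

note 2 onset = 1/2b = 194.805ms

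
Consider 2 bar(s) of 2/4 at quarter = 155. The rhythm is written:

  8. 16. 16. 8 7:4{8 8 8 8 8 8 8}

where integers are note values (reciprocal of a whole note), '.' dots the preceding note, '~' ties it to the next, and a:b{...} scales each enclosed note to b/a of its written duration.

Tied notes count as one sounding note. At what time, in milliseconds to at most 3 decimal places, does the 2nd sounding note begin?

note 2 onset = 3/4b = 290.323ms

1. 0.0ms @ 0 + 290.323ms (3/4)
2. 290.323ms @ 3/4 + 145.161ms (3/8)
3. 435.484ms @ 9/8 + 145.161ms (3/8)
4. 580.645ms @ 3/2 + 193.548ms (1/2)
5. 774.194ms @ 2 + 110.599ms (2/7)
6. 884.793ms @ 16/7 + 110.599ms (2/7)
7. 995.392ms @ 18/7 + 110.599ms (2/7)
8. 1105.991ms @ 20/7 + 110.599ms (2/7)
9. 1216.59ms @ 22/7 + 110.599ms (2/7)
10. 1327.189ms @ 24/7 + 110.599ms (2/7)
11. 1437.788ms @ 26/7 + 110.599ms (2/7)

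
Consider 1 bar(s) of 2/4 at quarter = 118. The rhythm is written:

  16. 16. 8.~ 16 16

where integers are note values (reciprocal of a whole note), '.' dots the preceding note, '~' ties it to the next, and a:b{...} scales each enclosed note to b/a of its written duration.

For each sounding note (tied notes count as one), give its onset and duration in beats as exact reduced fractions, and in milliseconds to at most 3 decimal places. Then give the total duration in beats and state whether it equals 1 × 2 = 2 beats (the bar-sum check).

1) 0.0ms=0b +190.678ms=3/8b
2) 190.678ms=3/8b +190.678ms=3/8b
3) 381.356ms=3/4b +508.475ms=1b
4) 889.831ms=7/4b +127.119ms=1/4b
Σ=2b of 2 (118bpm 2/4) — PASS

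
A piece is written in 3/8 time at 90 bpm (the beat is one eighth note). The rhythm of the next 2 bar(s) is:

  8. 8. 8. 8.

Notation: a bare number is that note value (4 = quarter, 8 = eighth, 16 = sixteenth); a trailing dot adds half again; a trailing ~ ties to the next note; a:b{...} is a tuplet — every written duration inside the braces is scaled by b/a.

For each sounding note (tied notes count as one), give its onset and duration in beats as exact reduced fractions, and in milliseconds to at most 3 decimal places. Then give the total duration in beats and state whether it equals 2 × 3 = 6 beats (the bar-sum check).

1) 0.0ms=0b +1000.0ms=3/2b
2) 1000.0ms=3/2b +1000.0ms=3/2b
3) 2000.0ms=3b +1000.0ms=3/2b
4) 3000.0ms=9/2b +1000.0ms=3/2b
Σ=6b of 6 (90bpm 3/8) — PASS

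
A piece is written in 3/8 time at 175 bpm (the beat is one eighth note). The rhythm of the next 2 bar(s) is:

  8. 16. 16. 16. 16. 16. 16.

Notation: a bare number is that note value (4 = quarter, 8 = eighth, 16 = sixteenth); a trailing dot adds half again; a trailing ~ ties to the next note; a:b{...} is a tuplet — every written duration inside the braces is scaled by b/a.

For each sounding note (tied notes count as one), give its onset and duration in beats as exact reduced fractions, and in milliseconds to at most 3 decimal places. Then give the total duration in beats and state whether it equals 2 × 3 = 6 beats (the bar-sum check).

1) 0.0ms=0b +514.286ms=3/2b
2) 514.286ms=3/2b +257.143ms=3/4b
3) 771.429ms=9/4b +257.143ms=3/4b
4) 1028.571ms=3b +257.143ms=3/4b
5) 1285.714ms=15/4b +257.143ms=3/4b
6) 1542.857ms=9/2b +257.143ms=3/4b
7) 1800.0ms=21/4b +257.143ms=3/4b
Σ=6b of 6 (175bpm 3/8) — PASS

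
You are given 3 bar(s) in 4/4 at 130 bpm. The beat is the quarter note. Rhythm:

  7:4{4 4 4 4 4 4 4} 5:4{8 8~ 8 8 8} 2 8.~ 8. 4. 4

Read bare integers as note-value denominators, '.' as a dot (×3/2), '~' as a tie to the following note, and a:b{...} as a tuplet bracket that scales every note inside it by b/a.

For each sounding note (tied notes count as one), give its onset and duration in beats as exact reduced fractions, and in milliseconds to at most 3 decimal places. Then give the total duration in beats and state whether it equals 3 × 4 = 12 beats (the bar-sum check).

1) 0.0ms=0b +263.736ms=4/7b
2) 263.736ms=4/7b +263.736ms=4/7b
3) 527.473ms=8/7b +263.736ms=4/7b
4) 791.209ms=12/7b +263.736ms=4/7b
5) 1054.945ms=16/7b +263.736ms=4/7b
6) 1318.681ms=20/7b +263.736ms=4/7b
7) 1582.418ms=24/7b +263.736ms=4/7b
8) 1846.154ms=4b +184.615ms=2/5b
9) 2030.769ms=22/5b +369.231ms=4/5b
10) 2400.0ms=26/5b +184.615ms=2/5b
11) 2584.615ms=28/5b +184.615ms=2/5b
12) 2769.231ms=6b +923.077ms=2b
13) 3692.308ms=8b +692.308ms=3/2b
14) 4384.615ms=19/2b +692.308ms=3/2b
15) 5076.923ms=11b +461.538ms=1b
Σ=12b of 12 (130bpm 4/4) — PASS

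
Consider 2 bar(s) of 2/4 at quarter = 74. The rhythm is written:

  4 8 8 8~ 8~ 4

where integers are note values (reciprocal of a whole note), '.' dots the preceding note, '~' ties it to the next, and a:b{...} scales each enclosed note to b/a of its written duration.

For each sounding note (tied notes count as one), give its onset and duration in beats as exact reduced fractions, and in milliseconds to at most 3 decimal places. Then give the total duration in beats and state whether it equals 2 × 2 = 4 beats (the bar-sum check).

1) 0.0ms=0b +810.811ms=1b
2) 810.811ms=1b +405.405ms=1/2b
3) 1216.216ms=3/2b +405.405ms=1/2b
4) 1621.622ms=2b +1621.622ms=2b
Σ=4b of 4 (74bpm 2/4) — PASS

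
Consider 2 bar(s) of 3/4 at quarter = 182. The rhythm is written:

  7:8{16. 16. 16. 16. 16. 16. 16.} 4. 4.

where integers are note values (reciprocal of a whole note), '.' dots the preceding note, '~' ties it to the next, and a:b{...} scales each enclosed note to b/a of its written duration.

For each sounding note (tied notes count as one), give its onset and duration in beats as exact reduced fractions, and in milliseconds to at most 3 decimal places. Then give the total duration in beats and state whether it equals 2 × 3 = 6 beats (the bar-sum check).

1) 0.0ms=0b +141.287ms=3/7b
2) 141.287ms=3/7b +141.287ms=3/7b
3) 282.575ms=6/7b +141.287ms=3/7b
4) 423.862ms=9/7b +141.287ms=3/7b
5) 565.149ms=12/7b +141.287ms=3/7b
6) 706.436ms=15/7b +141.287ms=3/7b
7) 847.724ms=18/7b +141.287ms=3/7b
8) 989.011ms=3b +494.505ms=3/2b
9) 1483.516ms=9/2b +494.505ms=3/2b
Σ=6b of 6 (182bpm 3/4) — PASS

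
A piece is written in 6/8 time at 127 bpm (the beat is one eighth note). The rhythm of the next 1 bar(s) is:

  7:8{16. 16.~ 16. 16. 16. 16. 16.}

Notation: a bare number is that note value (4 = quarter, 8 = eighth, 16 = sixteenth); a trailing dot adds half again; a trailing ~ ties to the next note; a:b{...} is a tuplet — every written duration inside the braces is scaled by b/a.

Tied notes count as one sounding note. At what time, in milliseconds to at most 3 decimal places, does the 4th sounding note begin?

1. 0.0ms @ 0 + 404.949ms (6/7)
2. 404.949ms @ 6/7 + 809.899ms (12/7)
3. 1214.848ms @ 18/7 + 404.949ms (6/7)
4. 1619.798ms @ 24/7 + 404.949ms (6/7)
5. 2024.747ms @ 30/7 + 404.949ms (6/7)
6. 2429.696ms @ 36/7 + 404.949ms (6/7)

note 4 onset = 24/7b = 1619.798ms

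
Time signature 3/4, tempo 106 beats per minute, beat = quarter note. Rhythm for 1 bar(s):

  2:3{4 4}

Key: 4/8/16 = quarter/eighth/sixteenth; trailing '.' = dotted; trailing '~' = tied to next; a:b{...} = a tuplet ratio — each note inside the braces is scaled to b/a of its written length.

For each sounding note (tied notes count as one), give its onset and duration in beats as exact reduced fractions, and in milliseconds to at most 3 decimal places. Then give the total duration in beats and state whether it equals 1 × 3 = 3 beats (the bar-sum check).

1) 0.0ms=0b +849.057ms=3/2b
2) 849.057ms=3/2b +849.057ms=3/2b
Σ=3b of 3 (106bpm 3/4) — PASS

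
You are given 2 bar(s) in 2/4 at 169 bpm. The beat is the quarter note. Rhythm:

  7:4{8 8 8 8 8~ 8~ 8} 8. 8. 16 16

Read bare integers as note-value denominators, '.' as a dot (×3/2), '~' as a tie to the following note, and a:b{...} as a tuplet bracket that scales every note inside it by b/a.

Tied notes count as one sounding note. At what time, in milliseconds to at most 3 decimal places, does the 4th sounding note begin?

1. 0.0ms @ 0 + 101.437ms (2/7)
2. 101.437ms @ 2/7 + 101.437ms (2/7)
3. 202.874ms @ 4/7 + 101.437ms (2/7)
4. 304.311ms @ 6/7 + 101.437ms (2/7)
5. 405.748ms @ 8/7 + 304.311ms (6/7)
6. 710.059ms @ 2 + 266.272ms (3/4)
7. 976.331ms @ 11/4 + 266.272ms (3/4)
8. 1242.604ms @ 7/2 + 88.757ms (1/4)
9. 1331.361ms @ 15/4 + 88.757ms (1/4)

note 4 onset = 6/7b = 304.311ms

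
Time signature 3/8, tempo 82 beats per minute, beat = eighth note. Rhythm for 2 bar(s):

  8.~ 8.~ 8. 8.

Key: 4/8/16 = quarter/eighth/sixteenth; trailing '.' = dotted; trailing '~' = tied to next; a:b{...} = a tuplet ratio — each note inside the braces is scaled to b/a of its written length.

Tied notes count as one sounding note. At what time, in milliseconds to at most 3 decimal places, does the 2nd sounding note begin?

note 2 onset = 9/2b = 3292.683ms

1. 0.0ms @ 0 + 3292.683ms (9/2)
2. 3292.683ms @ 9/2 + 1097.561ms (3/2)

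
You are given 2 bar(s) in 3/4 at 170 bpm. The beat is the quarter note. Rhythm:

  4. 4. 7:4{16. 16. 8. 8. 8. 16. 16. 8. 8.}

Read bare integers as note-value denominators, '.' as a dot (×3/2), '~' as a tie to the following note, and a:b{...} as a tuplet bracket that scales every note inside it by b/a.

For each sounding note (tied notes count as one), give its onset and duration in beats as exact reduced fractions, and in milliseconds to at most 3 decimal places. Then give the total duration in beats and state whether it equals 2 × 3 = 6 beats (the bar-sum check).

1) 0.0ms=0b +529.412ms=3/2b
2) 529.412ms=3/2b +529.412ms=3/2b
3) 1058.824ms=3b +75.63ms=3/14b
4) 1134.454ms=45/14b +75.63ms=3/14b
5) 1210.084ms=24/7b +151.261ms=3/7b
6) 1361.345ms=27/7b +151.261ms=3/7b
7) 1512.605ms=30/7b +151.261ms=3/7b
8) 1663.866ms=33/7b +75.63ms=3/14b
9) 1739.496ms=69/14b +75.63ms=3/14b
10) 1815.126ms=36/7b +151.261ms=3/7b
11) 1966.387ms=39/7b +151.261ms=3/7b
Σ=6b of 6 (170bpm 3/4) — PASS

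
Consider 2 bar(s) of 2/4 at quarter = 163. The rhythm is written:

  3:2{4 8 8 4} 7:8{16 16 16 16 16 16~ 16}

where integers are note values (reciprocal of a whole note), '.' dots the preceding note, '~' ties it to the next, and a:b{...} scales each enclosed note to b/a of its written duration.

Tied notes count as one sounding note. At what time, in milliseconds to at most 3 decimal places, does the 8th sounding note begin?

1. 0.0ms @ 0 + 245.399ms (2/3)
2. 245.399ms @ 2/3 + 122.699ms (1/3)
3. 368.098ms @ 1 + 122.699ms (1/3)
4. 490.798ms @ 4/3 + 245.399ms (2/3)
5. 736.196ms @ 2 + 105.171ms (2/7)
6. 841.367ms @ 16/7 + 105.171ms (2/7)
7. 946.538ms @ 18/7 + 105.171ms (2/7)
8. 1051.709ms @ 20/7 + 105.171ms (2/7)
9. 1156.88ms @ 22/7 + 105.171ms (2/7)
10. 1262.051ms @ 24/7 + 210.342ms (4/7)

note 8 onset = 20/7b = 1051.709ms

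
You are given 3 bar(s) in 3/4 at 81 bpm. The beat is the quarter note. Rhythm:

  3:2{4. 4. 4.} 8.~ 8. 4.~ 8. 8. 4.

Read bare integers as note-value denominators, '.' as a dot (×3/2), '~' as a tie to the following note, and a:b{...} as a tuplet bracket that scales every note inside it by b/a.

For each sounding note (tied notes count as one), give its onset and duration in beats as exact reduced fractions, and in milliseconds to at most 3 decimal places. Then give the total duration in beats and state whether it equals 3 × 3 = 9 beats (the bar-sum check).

1) 0.0ms=0b +740.741ms=1b
2) 740.741ms=1b +740.741ms=1b
3) 1481.481ms=2b +740.741ms=1b
4) 2222.222ms=3b +1111.111ms=3/2b
5) 3333.333ms=9/2b +1666.667ms=9/4b
6) 5000.0ms=27/4b +555.556ms=3/4b
7) 5555.556ms=15/2b +1111.111ms=3/2b
Σ=9b of 9 (81bpm 3/4) — PASS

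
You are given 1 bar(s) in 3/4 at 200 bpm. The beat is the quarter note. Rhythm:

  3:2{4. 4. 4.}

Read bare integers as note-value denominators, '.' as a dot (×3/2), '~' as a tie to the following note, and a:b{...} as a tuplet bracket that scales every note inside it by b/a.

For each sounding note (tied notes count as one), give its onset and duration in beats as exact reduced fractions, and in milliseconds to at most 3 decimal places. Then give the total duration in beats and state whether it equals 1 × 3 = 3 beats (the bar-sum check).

1) 0.0ms=0b +300.0ms=1b
2) 300.0ms=1b +300.0ms=1b
3) 600.0ms=2b +300.0ms=1b
Σ=3b of 3 (200bpm 3/4) — PASS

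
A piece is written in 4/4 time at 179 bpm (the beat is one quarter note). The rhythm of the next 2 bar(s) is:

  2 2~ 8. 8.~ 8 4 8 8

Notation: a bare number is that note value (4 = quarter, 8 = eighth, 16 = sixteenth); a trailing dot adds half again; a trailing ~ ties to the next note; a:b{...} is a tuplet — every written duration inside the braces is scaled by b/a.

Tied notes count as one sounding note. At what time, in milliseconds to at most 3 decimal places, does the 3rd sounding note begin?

note 3 onset = 19/4b = 1592.179ms

1. 0.0ms @ 0 + 670.391ms (2)
2. 670.391ms @ 2 + 921.788ms (11/4)
3. 1592.179ms @ 19/4 + 418.994ms (5/4)
4. 2011.173ms @ 6 + 335.196ms (1)
5. 2346.369ms @ 7 + 167.598ms (1/2)
6. 2513.966ms @ 15/2 + 167.598ms (1/2)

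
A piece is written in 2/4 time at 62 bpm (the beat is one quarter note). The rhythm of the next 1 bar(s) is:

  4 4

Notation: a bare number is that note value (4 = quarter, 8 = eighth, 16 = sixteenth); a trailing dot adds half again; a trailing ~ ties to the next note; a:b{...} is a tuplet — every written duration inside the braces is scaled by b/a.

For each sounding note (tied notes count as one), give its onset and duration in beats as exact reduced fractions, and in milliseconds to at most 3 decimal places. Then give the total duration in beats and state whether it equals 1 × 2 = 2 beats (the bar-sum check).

1) 0.0ms=0b +967.742ms=1b
2) 967.742ms=1b +967.742ms=1b
Σ=2b of 2 (62bpm 2/4) — PASS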